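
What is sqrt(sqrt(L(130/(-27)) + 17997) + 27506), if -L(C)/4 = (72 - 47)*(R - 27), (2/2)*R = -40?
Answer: sqrt(27506 + sqrt(24697)) ≈ 166.32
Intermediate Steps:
R = -40
L(C) = 6700 (L(C) = -4*(72 - 47)*(-40 - 27) = -100*(-67) = -4*(-1675) = 6700)
sqrt(sqrt(L(130/(-27)) + 17997) + 27506) = sqrt(sqrt(6700 + 17997) + 27506) = sqrt(sqrt(24697) + 27506) = sqrt(27506 + sqrt(24697))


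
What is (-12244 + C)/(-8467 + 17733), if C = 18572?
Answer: 28/41 ≈ 0.68293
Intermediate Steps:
(-12244 + C)/(-8467 + 17733) = (-12244 + 18572)/(-8467 + 17733) = 6328/9266 = 6328*(1/9266) = 28/41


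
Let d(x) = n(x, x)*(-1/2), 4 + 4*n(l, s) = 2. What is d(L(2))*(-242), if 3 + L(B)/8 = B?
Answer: -121/2 ≈ -60.500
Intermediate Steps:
L(B) = -24 + 8*B
n(l, s) = -1/2 (n(l, s) = -1 + (1/4)*2 = -1 + 1/2 = -1/2)
d(x) = 1/4 (d(x) = -(-1)/(2*2) = -1/2*(-1/2) = 1/4)
d(L(2))*(-242) = (1/4)*(-242) = -121/2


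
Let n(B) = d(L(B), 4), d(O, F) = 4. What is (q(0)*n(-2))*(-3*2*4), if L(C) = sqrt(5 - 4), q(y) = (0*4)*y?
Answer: 0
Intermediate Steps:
q(y) = 0 (q(y) = 0*y = 0)
L(C) = 1 (L(C) = sqrt(1) = 1)
n(B) = 4
(q(0)*n(-2))*(-3*2*4) = (0*4)*(-3*2*4) = 0*(-6*4) = 0*(-24) = 0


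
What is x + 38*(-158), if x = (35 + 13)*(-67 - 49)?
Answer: -11572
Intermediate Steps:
x = -5568 (x = 48*(-116) = -5568)
x + 38*(-158) = -5568 + 38*(-158) = -5568 - 6004 = -11572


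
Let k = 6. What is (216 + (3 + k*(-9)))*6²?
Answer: 5940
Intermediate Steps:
(216 + (3 + k*(-9)))*6² = (216 + (3 + 6*(-9)))*6² = (216 + (3 - 54))*36 = (216 - 51)*36 = 165*36 = 5940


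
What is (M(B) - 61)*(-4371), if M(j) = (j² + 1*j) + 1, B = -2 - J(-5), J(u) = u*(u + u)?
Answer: -11329632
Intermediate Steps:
J(u) = 2*u² (J(u) = u*(2*u) = 2*u²)
B = -52 (B = -2 - 2*(-5)² = -2 - 2*25 = -2 - 1*50 = -2 - 50 = -52)
M(j) = 1 + j + j² (M(j) = (j² + j) + 1 = (j + j²) + 1 = 1 + j + j²)
(M(B) - 61)*(-4371) = ((1 - 52 + (-52)²) - 61)*(-4371) = ((1 - 52 + 2704) - 61)*(-4371) = (2653 - 61)*(-4371) = 2592*(-4371) = -11329632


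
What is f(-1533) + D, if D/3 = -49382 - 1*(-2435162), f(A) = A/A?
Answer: 7157341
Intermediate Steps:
f(A) = 1
D = 7157340 (D = 3*(-49382 - 1*(-2435162)) = 3*(-49382 + 2435162) = 3*2385780 = 7157340)
f(-1533) + D = 1 + 7157340 = 7157341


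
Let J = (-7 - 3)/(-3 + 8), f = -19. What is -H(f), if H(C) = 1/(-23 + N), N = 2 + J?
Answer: 1/23 ≈ 0.043478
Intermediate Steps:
J = -2 (J = -10/5 = -10*1/5 = -2)
N = 0 (N = 2 - 2 = 0)
H(C) = -1/23 (H(C) = 1/(-23 + 0) = 1/(-23) = -1/23)
-H(f) = -1*(-1/23) = 1/23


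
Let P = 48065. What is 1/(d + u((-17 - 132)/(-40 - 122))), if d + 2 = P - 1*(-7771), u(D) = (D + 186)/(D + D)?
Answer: 298/16668813 ≈ 1.7878e-5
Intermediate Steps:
u(D) = (186 + D)/(2*D) (u(D) = (186 + D)/((2*D)) = (186 + D)*(1/(2*D)) = (186 + D)/(2*D))
d = 55834 (d = -2 + (48065 - 1*(-7771)) = -2 + (48065 + 7771) = -2 + 55836 = 55834)
1/(d + u((-17 - 132)/(-40 - 122))) = 1/(55834 + (186 + (-17 - 132)/(-40 - 122))/(2*(((-17 - 132)/(-40 - 122))))) = 1/(55834 + (186 - 149/(-162))/(2*((-149/(-162))))) = 1/(55834 + (186 - 149*(-1/162))/(2*((-149*(-1/162))))) = 1/(55834 + (186 + 149/162)/(2*(149/162))) = 1/(55834 + (½)*(162/149)*(30281/162)) = 1/(55834 + 30281/298) = 1/(16668813/298) = 298/16668813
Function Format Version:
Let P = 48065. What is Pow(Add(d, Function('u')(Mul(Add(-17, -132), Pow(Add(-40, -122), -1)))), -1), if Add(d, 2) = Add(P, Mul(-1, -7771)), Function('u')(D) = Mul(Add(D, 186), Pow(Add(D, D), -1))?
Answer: Rational(298, 16668813) ≈ 1.7878e-5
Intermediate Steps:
Function('u')(D) = Mul(Rational(1, 2), Pow(D, -1), Add(186, D)) (Function('u')(D) = Mul(Add(186, D), Pow(Mul(2, D), -1)) = Mul(Add(186, D), Mul(Rational(1, 2), Pow(D, -1))) = Mul(Rational(1, 2), Pow(D, -1), Add(186, D)))
d = 55834 (d = Add(-2, Add(48065, Mul(-1, -7771))) = Add(-2, Add(48065, 7771)) = Add(-2, 55836) = 55834)
Pow(Add(d, Function('u')(Mul(Add(-17, -132), Pow(Add(-40, -122), -1)))), -1) = Pow(Add(55834, Mul(Rational(1, 2), Pow(Mul(Add(-17, -132), Pow(Add(-40, -122), -1)), -1), Add(186, Mul(Add(-17, -132), Pow(Add(-40, -122), -1))))), -1) = Pow(Add(55834, Mul(Rational(1, 2), Pow(Mul(-149, Pow(-162, -1)), -1), Add(186, Mul(-149, Pow(-162, -1))))), -1) = Pow(Add(55834, Mul(Rational(1, 2), Pow(Mul(-149, Rational(-1, 162)), -1), Add(186, Mul(-149, Rational(-1, 162))))), -1) = Pow(Add(55834, Mul(Rational(1, 2), Pow(Rational(149, 162), -1), Add(186, Rational(149, 162)))), -1) = Pow(Add(55834, Mul(Rational(1, 2), Rational(162, 149), Rational(30281, 162))), -1) = Pow(Add(55834, Rational(30281, 298)), -1) = Pow(Rational(16668813, 298), -1) = Rational(298, 16668813)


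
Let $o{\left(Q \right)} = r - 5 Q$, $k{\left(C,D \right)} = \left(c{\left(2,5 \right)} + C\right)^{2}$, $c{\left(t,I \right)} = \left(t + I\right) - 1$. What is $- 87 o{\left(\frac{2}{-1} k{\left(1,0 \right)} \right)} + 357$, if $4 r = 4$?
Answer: $-42360$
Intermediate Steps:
$c{\left(t,I \right)} = -1 + I + t$ ($c{\left(t,I \right)} = \left(I + t\right) - 1 = -1 + I + t$)
$r = 1$ ($r = \frac{1}{4} \cdot 4 = 1$)
$k{\left(C,D \right)} = \left(6 + C\right)^{2}$ ($k{\left(C,D \right)} = \left(\left(-1 + 5 + 2\right) + C\right)^{2} = \left(6 + C\right)^{2}$)
$o{\left(Q \right)} = 1 - 5 Q$
$- 87 o{\left(\frac{2}{-1} k{\left(1,0 \right)} \right)} + 357 = - 87 \left(1 - 5 \frac{2}{-1} \left(6 + 1\right)^{2}\right) + 357 = - 87 \left(1 - 5 \cdot 2 \left(-1\right) 7^{2}\right) + 357 = - 87 \left(1 - 5 \left(\left(-2\right) 49\right)\right) + 357 = - 87 \left(1 - -490\right) + 357 = - 87 \left(1 + 490\right) + 357 = \left(-87\right) 491 + 357 = -42717 + 357 = -42360$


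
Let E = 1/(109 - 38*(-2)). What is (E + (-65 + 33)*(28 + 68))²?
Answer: 322986485761/34225 ≈ 9.4372e+6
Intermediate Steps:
E = 1/185 (E = 1/(109 + 76) = 1/185 ≈ 0.0054054)
(E + (-65 + 33)*(28 + 68))² = (1/185 + (-65 + 33)*(28 + 68))² = (1/185 - 32*96)² = (1/185 - 3072)² = (-568319/185)² = 322986485761/34225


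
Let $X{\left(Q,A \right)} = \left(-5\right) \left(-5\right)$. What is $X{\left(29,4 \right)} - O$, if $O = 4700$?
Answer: $-4675$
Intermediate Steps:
$X{\left(Q,A \right)} = 25$
$X{\left(29,4 \right)} - O = 25 - 4700 = -4675$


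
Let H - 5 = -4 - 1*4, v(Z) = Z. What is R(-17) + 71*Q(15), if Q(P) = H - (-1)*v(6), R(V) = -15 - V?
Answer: 215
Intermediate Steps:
H = -3 (H = 5 + (-4 - 1*4) = 5 + (-4 - 4) = 5 - 8 = -3)
Q(P) = 3 (Q(P) = -3 - (-1)*6 = -3 - 1*(-6) = -3 + 6 = 3)
R(-17) + 71*Q(15) = (-15 - 1*(-17)) + 71*3 = (-15 + 17) + 213 = 2 + 213 = 215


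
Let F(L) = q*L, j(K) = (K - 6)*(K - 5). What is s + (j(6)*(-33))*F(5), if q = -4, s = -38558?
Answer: -38558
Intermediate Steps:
j(K) = (-6 + K)*(-5 + K)
F(L) = -4*L
s + (j(6)*(-33))*F(5) = -38558 + ((30 + 6² - 11*6)*(-33))*(-4*5) = -38558 + ((30 + 36 - 66)*(-33))*(-20) = -38558 + (0*(-33))*(-20) = -38558 + 0*(-20) = -38558 + 0 = -38558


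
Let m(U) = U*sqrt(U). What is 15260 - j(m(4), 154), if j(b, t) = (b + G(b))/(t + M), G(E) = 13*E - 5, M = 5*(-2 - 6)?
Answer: 1739533/114 ≈ 15259.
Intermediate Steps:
M = -40 (M = 5*(-8) = -40)
m(U) = U**(3/2)
G(E) = -5 + 13*E
j(b, t) = (-5 + 14*b)/(-40 + t) (j(b, t) = (b + (-5 + 13*b))/(t - 40) = (-5 + 14*b)/(-40 + t))
15260 - j(m(4), 154) = 15260 - (-5 + 14*4**(3/2))/(-40 + 154) = 15260 - (-5 + 14*8)/114 = 15260 - (-5 + 112)/114 = 15260 - 107/114 = 1739533/114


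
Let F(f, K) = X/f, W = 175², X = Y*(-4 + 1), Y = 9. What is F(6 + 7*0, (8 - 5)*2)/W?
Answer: -9/61250 ≈ -0.00014694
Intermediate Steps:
X = -27 (X = 9*(-4 + 1) = 9*(-3) = -27)
W = 30625
F(f, K) = -27/f
F(6 + 7*0, (8 - 5)*2)/W = -27/(6 + 7*0)/30625 = -27/(6 + 0)*(1/30625) = -27/6*(1/30625) = -27*⅙*(1/30625) = -9/2*1/30625 = -9/61250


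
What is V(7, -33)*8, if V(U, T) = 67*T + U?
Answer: -17632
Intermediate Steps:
V(U, T) = U + 67*T
V(7, -33)*8 = (7 + 67*(-33))*8 = (7 - 2211)*8 = -2204*8 = -17632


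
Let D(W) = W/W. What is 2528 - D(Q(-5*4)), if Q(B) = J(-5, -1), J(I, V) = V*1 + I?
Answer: 2527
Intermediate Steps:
J(I, V) = I + V (J(I, V) = V + I = I + V)
Q(B) = -6 (Q(B) = -5 - 1 = -6)
D(W) = 1
2528 - D(Q(-5*4)) = 2528 - 1*1 = 2528 - 1 = 2527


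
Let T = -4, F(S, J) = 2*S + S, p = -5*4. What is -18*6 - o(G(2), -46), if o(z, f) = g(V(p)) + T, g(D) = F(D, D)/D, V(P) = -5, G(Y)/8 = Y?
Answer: -107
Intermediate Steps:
G(Y) = 8*Y
p = -20
F(S, J) = 3*S
g(D) = 3 (g(D) = (3*D)/D = 3)
o(z, f) = -1 (o(z, f) = 3 - 4 = -1)
-18*6 - o(G(2), -46) = -18*6 - 1*(-1) = -108 + 1 = -107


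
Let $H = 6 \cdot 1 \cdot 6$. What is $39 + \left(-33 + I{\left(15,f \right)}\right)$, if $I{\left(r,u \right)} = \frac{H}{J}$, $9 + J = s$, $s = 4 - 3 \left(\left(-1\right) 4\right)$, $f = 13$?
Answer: $\frac{78}{7} \approx 11.143$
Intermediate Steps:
$H = 36$ ($H = 6 \cdot 6 = 36$)
$s = 16$ ($s = 4 - -12 = 4 + 12 = 16$)
$J = 7$ ($J = -9 + 16 = 7$)
$I{\left(r,u \right)} = \frac{36}{7}$
$39 + \left(-33 + I{\left(15,f \right)}\right) = 39 + \left(-33 + \frac{36}{7}\right) = 39 - \frac{195}{7} = \frac{78}{7}$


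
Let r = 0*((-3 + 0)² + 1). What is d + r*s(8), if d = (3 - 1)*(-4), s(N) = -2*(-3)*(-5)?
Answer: -8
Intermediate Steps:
s(N) = -30 (s(N) = 6*(-5) = -30)
d = -8 (d = 2*(-4) = -8)
r = 0 (r = 0*((-3)² + 1) = 0*(9 + 1) = 0*10 = 0)
d + r*s(8) = -8 + 0*(-30) = -8 + 0 = -8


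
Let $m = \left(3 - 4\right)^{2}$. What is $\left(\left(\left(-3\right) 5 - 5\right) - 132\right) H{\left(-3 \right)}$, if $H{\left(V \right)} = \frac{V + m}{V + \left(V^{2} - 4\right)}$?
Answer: $152$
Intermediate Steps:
$m = 1$ ($m = \left(-1\right)^{2} = 1$)
$H{\left(V \right)} = \frac{1 + V}{-4 + V + V^{2}}$ ($H{\left(V \right)} = \frac{V + 1}{V + \left(V^{2} - 4\right)} = \frac{1 + V}{V + \left(V^{2} - 4\right)} = \frac{1 + V}{V + \left(-4 + V^{2}\right)} = \frac{1 + V}{-4 + V + V^{2}}$)
$\left(\left(\left(-3\right) 5 - 5\right) - 132\right) H{\left(-3 \right)} = \left(\left(\left(-3\right) 5 - 5\right) - 132\right) \frac{1 - 3}{-4 - 3 + \left(-3\right)^{2}} = \left(\left(-15 - 5\right) - 132\right) \frac{1}{-4 - 3 + 9} \left(-2\right) = \left(-20 - 132\right) \frac{1}{2} \left(-2\right) = - 152 \cdot \frac{1}{2} \left(-2\right) = \left(-152\right) \left(-1\right) = 152$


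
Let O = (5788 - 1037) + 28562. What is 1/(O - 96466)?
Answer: -1/63153 ≈ -1.5835e-5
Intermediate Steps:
O = 33313 (O = 4751 + 28562 = 33313)
1/(O - 96466) = 1/(33313 - 96466) = 1/(-63153) = -1/63153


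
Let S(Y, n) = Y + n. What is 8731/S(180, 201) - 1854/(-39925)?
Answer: 349291549/15211425 ≈ 22.962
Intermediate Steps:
8731/S(180, 201) - 1854/(-39925) = 8731/(180 + 201) - 1854/(-39925) = 8731/381 - 1854*(-1/39925) = 8731*(1/381) + 1854/39925 = 8731/381 + 1854/39925 = 349291549/15211425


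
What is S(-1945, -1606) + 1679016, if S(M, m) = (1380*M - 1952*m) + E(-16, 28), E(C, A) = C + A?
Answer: 2129840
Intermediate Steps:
E(C, A) = A + C
S(M, m) = 12 - 1952*m + 1380*M (S(M, m) = (1380*M - 1952*m) + (28 - 16) = (-1952*m + 1380*M) + 12 = 12 - 1952*m + 1380*M)
S(-1945, -1606) + 1679016 = (12 - 1952*(-1606) + 1380*(-1945)) + 1679016 = (12 + 3134912 - 2684100) + 1679016 = 450824 + 1679016 = 2129840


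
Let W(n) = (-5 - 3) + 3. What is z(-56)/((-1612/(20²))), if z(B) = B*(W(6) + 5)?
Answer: 0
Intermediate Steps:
W(n) = -5 (W(n) = -8 + 3 = -5)
z(B) = 0 (z(B) = B*(-5 + 5) = B*0 = 0)
z(-56)/((-1612/(20²))) = 0/((-1612/(20²))) = 0/((-1612/400)) = 0/((-1612*1/400)) = 0/(-403/100) = 0*(-100/403) = 0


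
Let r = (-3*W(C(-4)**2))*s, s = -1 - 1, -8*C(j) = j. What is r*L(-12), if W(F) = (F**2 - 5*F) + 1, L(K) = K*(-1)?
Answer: -27/2 ≈ -13.500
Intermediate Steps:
C(j) = -j/8
L(K) = -K
s = -2
W(F) = 1 + F**2 - 5*F
r = -9/8 (r = -3*(1 + ((-1/8*(-4))**2)**2 - 5*(-1/8*(-4))**2)*(-2) = -3*(1 + ((1/2)**2)**2 - 5*(1/2)**2)*(-2) = -3*(1 + (1/4)**2 - 5*1/4)*(-2) = -3*(1 + 1/16 - 5/4)*(-2) = -3*(-3/16)*(-2) = (9/16)*(-2) = -9/8 ≈ -1.1250)
r*L(-12) = -(-9)*(-12)/8 = -9/8*12 = -27/2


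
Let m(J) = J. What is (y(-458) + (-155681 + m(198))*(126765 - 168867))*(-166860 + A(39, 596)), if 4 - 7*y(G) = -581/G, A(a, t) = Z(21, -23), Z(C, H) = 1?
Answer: -500265729876108339/458 ≈ -1.0923e+15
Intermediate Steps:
A(a, t) = 1
y(G) = 4/7 + 83/G (y(G) = 4/7 - (-83)/G = 4/7 + 83/G)
(y(-458) + (-155681 + m(198))*(126765 - 168867))*(-166860 + A(39, 596)) = ((4/7 + 83/(-458)) + (-155681 + 198)*(126765 - 168867))*(-166860 + 1) = ((4/7 + 83*(-1/458)) - 155483*(-42102))*(-166859) = ((4/7 - 83/458) + 6546145266)*(-166859) = (1251/3206 + 6546145266)*(-166859) = (20986941724047/3206)*(-166859) = -500265729876108339/458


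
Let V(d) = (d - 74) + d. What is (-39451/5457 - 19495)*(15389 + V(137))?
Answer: -97590501722/321 ≈ -3.0402e+8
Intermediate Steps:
V(d) = -74 + 2*d (V(d) = (-74 + d) + d = -74 + 2*d)
(-39451/5457 - 19495)*(15389 + V(137)) = (-39451/5457 - 19495)*(15389 + (-74 + 2*137)) = (-39451*1/5457 - 19495)*(15389 + (-74 + 274)) = (-39451/5457 - 19495)*(15389 + 200) = -106423666/5457*15589 = -97590501722/321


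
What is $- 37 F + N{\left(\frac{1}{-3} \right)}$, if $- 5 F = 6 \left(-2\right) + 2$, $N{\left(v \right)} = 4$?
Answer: $-70$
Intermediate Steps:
$F = 2$ ($F = - \frac{6 \left(-2\right) + 2}{5} = - \frac{-12 + 2}{5} = \left(- \frac{1}{5}\right) \left(-10\right) = 2$)
$- 37 F + N{\left(\frac{1}{-3} \right)} = \left(-37\right) 2 + 4 = -74 + 4 = -70$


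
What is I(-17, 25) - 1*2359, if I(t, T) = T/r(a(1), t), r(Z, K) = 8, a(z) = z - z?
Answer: -18847/8 ≈ -2355.9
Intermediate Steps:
a(z) = 0
I(t, T) = T/8
I(-17, 25) - 1*2359 = (1/8)*25 - 1*2359 = 25/8 - 2359 = -18847/8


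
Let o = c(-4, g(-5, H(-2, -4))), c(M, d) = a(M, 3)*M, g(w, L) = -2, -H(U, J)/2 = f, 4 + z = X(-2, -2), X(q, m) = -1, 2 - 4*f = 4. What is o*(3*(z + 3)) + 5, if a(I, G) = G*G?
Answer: 221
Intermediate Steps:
f = -½ (f = ½ - ¼*4 = ½ - 1 = -½ ≈ -0.50000)
a(I, G) = G²
z = -5 (z = -4 - 1 = -5)
H(U, J) = 1 (H(U, J) = -2*(-½) = 1)
c(M, d) = 9*M (c(M, d) = 3²*M = 9*M)
o = -36 (o = 9*(-4) = -36)
o*(3*(z + 3)) + 5 = -108*(-5 + 3) + 5 = -108*(-2) + 5 = -36*(-6) + 5 = 216 + 5 = 221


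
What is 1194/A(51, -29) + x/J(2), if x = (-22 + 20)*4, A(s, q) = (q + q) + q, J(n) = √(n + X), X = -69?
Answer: -398/29 + 8*I*√67/67 ≈ -13.724 + 0.97736*I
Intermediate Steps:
J(n) = √(-69 + n) (J(n) = √(n - 69) = √(-69 + n))
A(s, q) = 3*q (A(s, q) = 2*q + q = 3*q)
x = -8 (x = -2*4 = -8)
1194/A(51, -29) + x/J(2) = 1194/((3*(-29))) - 8/√(-69 + 2) = 1194/(-87) - 8*(-I*√67/67) = 1194*(-1/87) - 8*(-I*√67/67) = -398/29 - (-8)*I*√67/67 = -398/29 + 8*I*√67/67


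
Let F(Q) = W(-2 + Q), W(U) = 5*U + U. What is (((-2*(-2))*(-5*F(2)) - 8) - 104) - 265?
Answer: -377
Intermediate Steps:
W(U) = 6*U
F(Q) = -12 + 6*Q (F(Q) = 6*(-2 + Q) = -12 + 6*Q)
(((-2*(-2))*(-5*F(2)) - 8) - 104) - 265 = (((-2*(-2))*(-5*(-12 + 6*2)) - 8) - 104) - 265 = ((4*(-5*(-12 + 12)) - 8) - 104) - 265 = ((4*(-5*0) - 8) - 104) - 265 = ((4*0 - 8) - 104) - 265 = ((0 - 8) - 104) - 265 = (-8 - 104) - 265 = -112 - 265 = -377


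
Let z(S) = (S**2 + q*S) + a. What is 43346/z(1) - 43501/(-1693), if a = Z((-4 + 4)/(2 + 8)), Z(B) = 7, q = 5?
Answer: 73950291/22009 ≈ 3360.0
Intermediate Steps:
a = 7
z(S) = 7 + S**2 + 5*S (z(S) = (S**2 + 5*S) + 7 = 7 + S**2 + 5*S)
43346/z(1) - 43501/(-1693) = 43346/(7 + 1**2 + 5*1) - 43501/(-1693) = 43346/(7 + 1 + 5) - 43501*(-1/1693) = 43346/13 + 43501/1693 = 73950291/22009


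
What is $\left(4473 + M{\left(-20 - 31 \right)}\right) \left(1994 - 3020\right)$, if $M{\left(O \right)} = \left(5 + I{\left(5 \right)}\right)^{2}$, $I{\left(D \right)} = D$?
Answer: $-4691898$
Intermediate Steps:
$M{\left(O \right)} = 100$ ($M{\left(O \right)} = \left(5 + 5\right)^{2} = 10^{2} = 100$)
$\left(4473 + M{\left(-20 - 31 \right)}\right) \left(1994 - 3020\right) = \left(4473 + 100\right) \left(1994 - 3020\right) = 4573 \left(-1026\right) = -4691898$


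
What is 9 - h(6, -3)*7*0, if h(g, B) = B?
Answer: 9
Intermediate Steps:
9 - h(6, -3)*7*0 = 9 - (-3*7)*0 = 9 - (-21)*0 = 9 - 1*0 = 9 + 0 = 9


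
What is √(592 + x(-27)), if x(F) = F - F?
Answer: 4*√37 ≈ 24.331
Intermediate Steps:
x(F) = 0
√(592 + x(-27)) = √(592 + 0) = √592 = 4*√37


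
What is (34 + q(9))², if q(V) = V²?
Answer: 13225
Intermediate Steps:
(34 + q(9))² = (34 + 9²)² = (34 + 81)² = 115² = 13225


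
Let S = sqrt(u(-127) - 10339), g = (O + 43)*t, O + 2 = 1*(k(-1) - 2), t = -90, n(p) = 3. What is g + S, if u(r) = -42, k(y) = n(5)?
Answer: -3780 + I*sqrt(10381) ≈ -3780.0 + 101.89*I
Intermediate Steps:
k(y) = 3
O = -1 (O = -2 + 1*(3 - 2) = -2 + 1*1 = -2 + 1 = -1)
g = -3780 (g = (-1 + 43)*(-90) = 42*(-90) = -3780)
S = I*sqrt(10381) (S = sqrt(-42 - 10339) = sqrt(-10381) = I*sqrt(10381) ≈ 101.89*I)
g + S = -3780 + I*sqrt(10381)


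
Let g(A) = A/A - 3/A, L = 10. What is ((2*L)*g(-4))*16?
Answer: 560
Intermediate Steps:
g(A) = 1 - 3/A
((2*L)*g(-4))*16 = ((2*10)*((-3 - 4)/(-4)))*16 = (20*(-1/4*(-7)))*16 = (20*(7/4))*16 = 35*16 = 560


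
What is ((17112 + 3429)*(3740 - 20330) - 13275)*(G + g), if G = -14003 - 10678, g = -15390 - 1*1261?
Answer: 14085468835380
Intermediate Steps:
g = -16651 (g = -15390 - 1261 = -16651)
G = -24681
((17112 + 3429)*(3740 - 20330) - 13275)*(G + g) = ((17112 + 3429)*(3740 - 20330) - 13275)*(-24681 - 16651) = (20541*(-16590) - 13275)*(-41332) = (-340775190 - 13275)*(-41332) = -340788465*(-41332) = 14085468835380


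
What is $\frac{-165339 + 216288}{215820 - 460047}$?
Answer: $- \frac{16983}{81409} \approx -0.20861$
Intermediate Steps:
$\frac{-165339 + 216288}{215820 - 460047} = \frac{50949}{-244227} = 50949 \left(- \frac{1}{244227}\right) = - \frac{16983}{81409}$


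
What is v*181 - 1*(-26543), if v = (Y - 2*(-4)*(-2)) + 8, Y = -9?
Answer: 23466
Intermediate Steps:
v = -17 (v = (-9 - 2*(-4)*(-2)) + 8 = (-9 + 8*(-2)) + 8 = (-9 - 16) + 8 = -25 + 8 = -17)
v*181 - 1*(-26543) = -17*181 - 1*(-26543) = -3077 + 26543 = 23466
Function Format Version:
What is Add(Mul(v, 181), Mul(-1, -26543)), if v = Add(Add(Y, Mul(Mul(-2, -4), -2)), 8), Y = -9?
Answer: 23466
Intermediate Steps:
v = -17 (v = Add(Add(-9, Mul(Mul(-2, -4), -2)), 8) = Add(Add(-9, Mul(8, -2)), 8) = Add(Add(-9, -16), 8) = Add(-25, 8) = -17)
Add(Mul(v, 181), Mul(-1, -26543)) = Add(Mul(-17, 181), Mul(-1, -26543)) = Add(-3077, 26543) = 23466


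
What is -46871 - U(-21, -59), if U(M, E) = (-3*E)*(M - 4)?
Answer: -42446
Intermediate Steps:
U(M, E) = -3*E*(-4 + M) (U(M, E) = (-3*E)*(-4 + M) = -3*E*(-4 + M))
-46871 - U(-21, -59) = -46871 - 3*(-59)*(4 - 1*(-21)) = -46871 - 3*(-59)*(4 + 21) = -46871 - 3*(-59)*25 = -46871 - 1*(-4425) = -46871 + 4425 = -42446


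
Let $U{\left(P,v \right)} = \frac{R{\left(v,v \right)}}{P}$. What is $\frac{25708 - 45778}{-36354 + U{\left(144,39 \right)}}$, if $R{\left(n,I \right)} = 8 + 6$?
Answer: $\frac{1445040}{2617481} \approx 0.55207$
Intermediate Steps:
$R{\left(n,I \right)} = 14$
$U{\left(P,v \right)} = \frac{14}{P}$
$\frac{25708 - 45778}{-36354 + U{\left(144,39 \right)}} = \frac{25708 - 45778}{-36354 + \frac{14}{144}} = - \frac{20070}{-36354 + 14 \cdot \frac{1}{144}} = - \frac{20070}{-36354 + \frac{7}{72}} = - \frac{20070}{- \frac{2617481}{72}} = \left(-20070\right) \left(- \frac{72}{2617481}\right) = \frac{1445040}{2617481}$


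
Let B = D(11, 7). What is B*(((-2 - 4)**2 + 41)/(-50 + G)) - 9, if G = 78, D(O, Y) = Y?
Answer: 41/4 ≈ 10.250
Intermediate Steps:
B = 7
B*(((-2 - 4)**2 + 41)/(-50 + G)) - 9 = 7*(((-2 - 4)**2 + 41)/(-50 + 78)) - 9 = 7*(((-6)**2 + 41)/28) - 9 = 7*((36 + 41)*(1/28)) - 9 = 7*(77*(1/28)) - 9 = 7*(11/4) - 9 = 77/4 - 9 = 41/4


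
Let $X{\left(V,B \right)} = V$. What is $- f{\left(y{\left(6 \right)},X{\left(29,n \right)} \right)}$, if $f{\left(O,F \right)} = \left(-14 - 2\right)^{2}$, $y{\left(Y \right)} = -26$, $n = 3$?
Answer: $-256$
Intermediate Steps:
$f{\left(O,F \right)} = 256$ ($f{\left(O,F \right)} = \left(-16\right)^{2} = 256$)
$- f{\left(y{\left(6 \right)},X{\left(29,n \right)} \right)} = \left(-1\right) 256 = -256$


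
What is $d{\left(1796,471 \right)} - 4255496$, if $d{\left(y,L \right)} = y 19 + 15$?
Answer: $-4221357$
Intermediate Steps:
$d{\left(y,L \right)} = 15 + 19 y$ ($d{\left(y,L \right)} = 19 y + 15 = 15 + 19 y$)
$d{\left(1796,471 \right)} - 4255496 = \left(15 + 19 \cdot 1796\right) - 4255496 = \left(15 + 34124\right) - 4255496 = 34139 - 4255496 = -4221357$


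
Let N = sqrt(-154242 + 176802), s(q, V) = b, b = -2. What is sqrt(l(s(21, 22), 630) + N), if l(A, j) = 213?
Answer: sqrt(213 + 4*sqrt(1410)) ≈ 19.058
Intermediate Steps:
s(q, V) = -2
N = 4*sqrt(1410) (N = sqrt(22560) = 4*sqrt(1410) ≈ 150.20)
sqrt(l(s(21, 22), 630) + N) = sqrt(213 + 4*sqrt(1410))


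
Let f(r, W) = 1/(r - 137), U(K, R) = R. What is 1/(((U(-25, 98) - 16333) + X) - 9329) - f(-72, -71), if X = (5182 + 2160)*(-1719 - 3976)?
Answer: 41838045/8744195086 ≈ 0.0047847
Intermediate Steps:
f(r, W) = 1/(-137 + r)
X = -41812690 (X = 7342*(-5695) = -41812690)
1/(((U(-25, 98) - 16333) + X) - 9329) - f(-72, -71) = 1/(((98 - 16333) - 41812690) - 9329) - 1/(-137 - 72) = 1/((-16235 - 41812690) - 9329) - 1/(-209) = 1/(-41828925 - 9329) - 1*(-1/209) = 1/(-41838254) + 1/209 = -1/41838254 + 1/209 = 41838045/8744195086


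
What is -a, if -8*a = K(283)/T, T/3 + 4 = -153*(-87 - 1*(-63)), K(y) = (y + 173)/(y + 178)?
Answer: 19/1690948 ≈ 1.1236e-5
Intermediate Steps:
K(y) = (173 + y)/(178 + y)
T = 11004 (T = -12 + 3*(-153*(-87 - 1*(-63))) = -12 + 3*(-153*(-87 + 63)) = -12 + 3*(-153*(-24)) = -12 + 3*3672 = -12 + 11016 = 11004)
a = -19/1690948 (a = -(173 + 283)/(178 + 283)/(8*11004) = -456/461/(8*11004) = -(1/461)*456/(8*11004) = -57/(461*11004) = -⅛*38/422737 = -19/1690948 ≈ -1.1236e-5)
-a = -1*(-19/1690948) = 19/1690948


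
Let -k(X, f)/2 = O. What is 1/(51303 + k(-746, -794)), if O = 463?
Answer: 1/50377 ≈ 1.9850e-5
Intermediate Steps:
k(X, f) = -926 (k(X, f) = -2*463 = -926)
1/(51303 + k(-746, -794)) = 1/(51303 - 926) = 1/50377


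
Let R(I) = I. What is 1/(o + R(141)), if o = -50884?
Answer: -1/50743 ≈ -1.9707e-5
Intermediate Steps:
1/(o + R(141)) = 1/(-50884 + 141) = 1/(-50743) = -1/50743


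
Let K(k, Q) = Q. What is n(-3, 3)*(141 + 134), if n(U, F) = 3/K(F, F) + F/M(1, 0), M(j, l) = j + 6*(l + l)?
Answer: 1100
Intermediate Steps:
M(j, l) = j + 12*l (M(j, l) = j + 6*(2*l) = j + 12*l)
n(U, F) = F + 3/F (n(U, F) = 3/F + F/(1 + 12*0) = 3/F + F/(1 + 0) = 3/F + F/1 = 3/F + F*1 = 3/F + F = F + 3/F)
n(-3, 3)*(141 + 134) = (3 + 3/3)*(141 + 134) = (3 + 3*(1/3))*275 = (3 + 1)*275 = 4*275 = 1100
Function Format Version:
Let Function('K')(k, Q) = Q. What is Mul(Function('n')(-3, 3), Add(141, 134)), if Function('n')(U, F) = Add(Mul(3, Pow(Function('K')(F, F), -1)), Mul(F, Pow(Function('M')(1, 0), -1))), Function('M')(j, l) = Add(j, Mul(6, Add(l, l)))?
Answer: 1100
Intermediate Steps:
Function('M')(j, l) = Add(j, Mul(12, l)) (Function('M')(j, l) = Add(j, Mul(6, Mul(2, l))) = Add(j, Mul(12, l)))
Function('n')(U, F) = Add(F, Mul(3, Pow(F, -1))) (Function('n')(U, F) = Add(Mul(3, Pow(F, -1)), Mul(F, Pow(Add(1, Mul(12, 0)), -1))) = Add(Mul(3, Pow(F, -1)), Mul(F, Pow(Add(1, 0), -1))) = Add(Mul(3, Pow(F, -1)), Mul(F, Pow(1, -1))) = Add(Mul(3, Pow(F, -1)), Mul(F, 1)) = Add(Mul(3, Pow(F, -1)), F) = Add(F, Mul(3, Pow(F, -1))))
Mul(Function('n')(-3, 3), Add(141, 134)) = Mul(Add(3, Mul(3, Pow(3, -1))), Add(141, 134)) = Mul(Add(3, Mul(3, Rational(1, 3))), 275) = Mul(Add(3, 1), 275) = Mul(4, 275) = 1100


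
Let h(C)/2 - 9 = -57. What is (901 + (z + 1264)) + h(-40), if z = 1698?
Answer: 3767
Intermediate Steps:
h(C) = -96 (h(C) = 18 + 2*(-57) = 18 - 114 = -96)
(901 + (z + 1264)) + h(-40) = (901 + (1698 + 1264)) - 96 = (901 + 2962) - 96 = 3863 - 96 = 3767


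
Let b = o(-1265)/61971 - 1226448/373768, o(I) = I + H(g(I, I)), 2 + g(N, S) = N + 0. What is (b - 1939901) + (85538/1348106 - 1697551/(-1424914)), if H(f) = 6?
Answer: -5394651058572944543680734073/2780886945544223010222 ≈ -1.9399e+6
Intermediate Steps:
g(N, S) = -2 + N (g(N, S) = -2 + (N + 0) = -2 + N)
o(I) = 6 + I (o(I) = I + 6 = 6 + I)
b = -9559347865/2895347091 (b = (6 - 1265)/61971 - 1226448/373768 = -1259*1/61971 - 1226448*1/373768 = -1259/61971 - 153306/46721 = -9559347865/2895347091 ≈ -3.3016)
(b - 1939901) + (85538/1348106 - 1697551/(-1424914)) = (-9559347865/2895347091 - 1939901) + (85538/1348106 - 1697551/(-1424914)) = -5616696276525856/2895347091 + (85538*(1/1348106) - 1697551*(-1/1424914)) = -5616696276525856/2895347091 + (42769/674053 + 1697551/1424914) = -5616696276525856/2895347091 + 1205181491069/960467556442 = -5394651058572944543680734073/2780886945544223010222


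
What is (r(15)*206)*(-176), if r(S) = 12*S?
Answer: -6526080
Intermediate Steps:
(r(15)*206)*(-176) = ((12*15)*206)*(-176) = (180*206)*(-176) = 37080*(-176) = -6526080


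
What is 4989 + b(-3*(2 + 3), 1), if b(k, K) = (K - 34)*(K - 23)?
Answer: 5715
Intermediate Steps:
b(k, K) = (-34 + K)*(-23 + K)
4989 + b(-3*(2 + 3), 1) = 4989 + (782 + 1² - 57*1) = 4989 + (782 + 1 - 57) = 4989 + 726 = 5715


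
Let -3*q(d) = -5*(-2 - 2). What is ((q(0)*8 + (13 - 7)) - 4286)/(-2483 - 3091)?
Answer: 6500/8361 ≈ 0.77742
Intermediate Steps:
q(d) = -20/3 (q(d) = -(-5)*(-2 - 2)/3 = -(-5)*(-4)/3 = -⅓*20 = -20/3)
((q(0)*8 + (13 - 7)) - 4286)/(-2483 - 3091) = ((-20/3*8 + (13 - 7)) - 4286)/(-2483 - 3091) = ((-160/3 + 6) - 4286)/(-5574) = (-142/3 - 4286)*(-1/5574) = -13000/3*(-1/5574) = 6500/8361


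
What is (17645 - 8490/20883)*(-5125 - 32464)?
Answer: -4616831899835/6961 ≈ -6.6324e+8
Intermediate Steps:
(17645 - 8490/20883)*(-5125 - 32464) = (17645 - 8490*1/20883)*(-37589) = (17645 - 2830/6961)*(-37589) = (122824015/6961)*(-37589) = -4616831899835/6961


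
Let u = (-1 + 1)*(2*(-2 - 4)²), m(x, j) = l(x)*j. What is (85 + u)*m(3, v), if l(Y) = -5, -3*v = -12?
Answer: -1700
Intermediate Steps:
v = 4 (v = -⅓*(-12) = 4)
m(x, j) = -5*j
u = 0 (u = 0*(2*(-6)²) = 0*(2*36) = 0*72 = 0)
(85 + u)*m(3, v) = (85 + 0)*(-5*4) = 85*(-20) = -1700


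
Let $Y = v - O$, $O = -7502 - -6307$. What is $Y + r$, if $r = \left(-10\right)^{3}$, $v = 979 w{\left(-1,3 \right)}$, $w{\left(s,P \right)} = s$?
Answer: $-784$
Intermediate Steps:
$O = -1195$ ($O = -7502 + 6307 = -1195$)
$v = -979$ ($v = 979 \left(-1\right) = -979$)
$Y = 216$ ($Y = -979 - -1195 = -979 + 1195 = 216$)
$r = -1000$
$Y + r = 216 - 1000 = -784$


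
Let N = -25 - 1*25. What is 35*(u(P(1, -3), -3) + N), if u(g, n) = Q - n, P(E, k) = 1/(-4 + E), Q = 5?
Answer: -1470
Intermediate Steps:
N = -50 (N = -25 - 25 = -50)
u(g, n) = 5 - n
35*(u(P(1, -3), -3) + N) = 35*((5 - 1*(-3)) - 50) = 35*((5 + 3) - 50) = 35*(8 - 50) = 35*(-42) = -1470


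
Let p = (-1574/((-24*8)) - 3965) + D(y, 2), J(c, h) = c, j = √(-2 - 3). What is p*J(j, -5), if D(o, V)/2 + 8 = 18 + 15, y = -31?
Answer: -375053*I*√5/96 ≈ -8735.9*I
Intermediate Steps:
D(o, V) = 50 (D(o, V) = -16 + 2*(18 + 15) = -16 + 2*33 = -16 + 66 = 50)
j = I*√5 (j = √(-5) = I*√5 ≈ 2.2361*I)
p = -375053/96 (p = (-1574/((-24*8)) - 3965) + 50 = (-1574/(-192) - 3965) + 50 = (-1574*(-1/192) - 3965) + 50 = (787/96 - 3965) + 50 = -379853/96 + 50 = -375053/96 ≈ -3906.8)
p*J(j, -5) = -375053*I*√5/96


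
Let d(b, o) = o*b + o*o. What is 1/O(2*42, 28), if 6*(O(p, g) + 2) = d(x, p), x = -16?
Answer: 1/950 ≈ 0.0010526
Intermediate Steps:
d(b, o) = o² + b*o (d(b, o) = b*o + o² = o² + b*o)
O(p, g) = -2 + p*(-16 + p)/6 (O(p, g) = -2 + (p*(-16 + p))/6 = -2 + p*(-16 + p)/6)
1/O(2*42, 28) = 1/(-2 + (2*42)*(-16 + 2*42)/6) = 1/(-2 + (⅙)*84*(-16 + 84)) = 1/(-2 + (⅙)*84*68) = 1/(-2 + 952) = 1/950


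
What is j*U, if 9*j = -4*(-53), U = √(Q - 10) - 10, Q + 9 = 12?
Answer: -2120/9 + 212*I*√7/9 ≈ -235.56 + 62.322*I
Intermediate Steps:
Q = 3 (Q = -9 + 12 = 3)
U = -10 + I*√7 (U = √(3 - 10) - 10 = √(-7) - 10 = I*√7 - 10 = -10 + I*√7 ≈ -10.0 + 2.6458*I)
j = 212/9 (j = (-4*(-53))/9 = (⅑)*212 = 212/9 ≈ 23.556)
j*U = 212*(-10 + I*√7)/9 = -2120/9 + 212*I*√7/9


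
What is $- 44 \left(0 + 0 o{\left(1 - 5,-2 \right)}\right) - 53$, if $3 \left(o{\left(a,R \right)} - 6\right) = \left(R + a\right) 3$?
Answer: $-53$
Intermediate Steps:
$o{\left(a,R \right)} = 6 + R + a$ ($o{\left(a,R \right)} = 6 + \frac{\left(R + a\right) 3}{3} = 6 + \frac{3 R + 3 a}{3} = 6 + \left(R + a\right) = 6 + R + a$)
$- 44 \left(0 + 0 o{\left(1 - 5,-2 \right)}\right) - 53 = - 44 \left(0 + 0 \left(6 - 2 + \left(1 - 5\right)\right)\right) - 53 = - 44 \left(0 + 0 \left(6 - 2 - 4\right)\right) - 53 = - 44 \left(0 + 0 \cdot 0\right) - 53 = - 44 \left(0 + 0\right) - 53 = \left(-44\right) 0 - 53 = 0 - 53 = -53$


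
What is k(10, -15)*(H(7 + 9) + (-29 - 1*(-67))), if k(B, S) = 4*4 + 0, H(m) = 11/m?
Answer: 619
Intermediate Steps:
k(B, S) = 16 (k(B, S) = 16 + 0 = 16)
k(10, -15)*(H(7 + 9) + (-29 - 1*(-67))) = 16*(11/(7 + 9) + (-29 - 1*(-67))) = 16*(11/16 + (-29 + 67)) = 16*(11*(1/16) + 38) = 16*(11/16 + 38) = 16*(619/16) = 619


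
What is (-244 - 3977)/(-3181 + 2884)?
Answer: 469/33 ≈ 14.212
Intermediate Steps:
(-244 - 3977)/(-3181 + 2884) = -4221/(-297) = -4221*(-1/297) = 469/33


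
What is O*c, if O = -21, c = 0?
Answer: 0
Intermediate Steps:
O*c = -21*0 = 0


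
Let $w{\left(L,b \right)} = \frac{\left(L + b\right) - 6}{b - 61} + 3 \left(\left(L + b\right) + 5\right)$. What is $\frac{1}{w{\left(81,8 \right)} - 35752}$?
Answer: $- \frac{53}{1879993} \approx -2.8192 \cdot 10^{-5}$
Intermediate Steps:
$w{\left(L,b \right)} = 15 + 3 L + 3 b + \frac{-6 + L + b}{-61 + b}$ ($w{\left(L,b \right)} = \frac{-6 + L + b}{-61 + b} + 3 \left(5 + L + b\right) = \frac{-6 + L + b}{-61 + b} + \left(15 + 3 L + 3 b\right) = 15 + 3 L + 3 b + \frac{-6 + L + b}{-61 + b}$)
$\frac{1}{w{\left(81,8 \right)} - 35752} = \frac{1}{\frac{-921 - 14742 - 1336 + 3 \cdot 8^{2} + 3 \cdot 81 \cdot 8}{-61 + 8} - 35752} = \frac{1}{\frac{-921 - 14742 - 1336 + 3 \cdot 64 + 1944}{-53} - 35752} = \frac{1}{- \frac{-921 - 14742 - 1336 + 192 + 1944}{53} - 35752} = \frac{1}{\left(- \frac{1}{53}\right) \left(-14863\right) - 35752} = \frac{1}{\frac{14863}{53} - 35752} = \frac{1}{- \frac{1879993}{53}} = - \frac{53}{1879993}$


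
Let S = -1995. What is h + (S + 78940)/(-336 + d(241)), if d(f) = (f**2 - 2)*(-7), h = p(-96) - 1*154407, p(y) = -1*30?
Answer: -62838793438/406889 ≈ -1.5444e+5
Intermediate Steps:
p(y) = -30
h = -154437 (h = -30 - 1*154407 = -30 - 154407 = -154437)
d(f) = 14 - 7*f**2 (d(f) = (-2 + f**2)*(-7) = 14 - 7*f**2)
h + (S + 78940)/(-336 + d(241)) = -154437 + (-1995 + 78940)/(-336 + (14 - 7*241**2)) = -154437 + 76945/(-336 + (14 - 7*58081)) = -154437 + 76945/(-336 + (14 - 406567)) = -154437 + 76945/(-336 - 406553) = -154437 + 76945/(-406889) = -154437 + 76945*(-1/406889) = -154437 - 76945/406889 = -62838793438/406889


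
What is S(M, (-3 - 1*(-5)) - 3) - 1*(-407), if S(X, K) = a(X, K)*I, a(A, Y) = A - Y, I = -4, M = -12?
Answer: 451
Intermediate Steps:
S(X, K) = -4*X + 4*K (S(X, K) = (X - K)*(-4) = -4*X + 4*K)
S(M, (-3 - 1*(-5)) - 3) - 1*(-407) = (-4*(-12) + 4*((-3 - 1*(-5)) - 3)) - 1*(-407) = (48 + 4*((-3 + 5) - 3)) + 407 = (48 + 4*(2 - 3)) + 407 = (48 + 4*(-1)) + 407 = (48 - 4) + 407 = 44 + 407 = 451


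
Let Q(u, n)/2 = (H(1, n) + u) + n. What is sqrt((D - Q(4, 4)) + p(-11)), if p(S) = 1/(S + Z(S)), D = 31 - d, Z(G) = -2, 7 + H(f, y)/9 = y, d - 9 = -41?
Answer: 4*sqrt(1066)/13 ≈ 10.046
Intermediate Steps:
d = -32 (d = 9 - 41 = -32)
H(f, y) = -63 + 9*y
Q(u, n) = -126 + 2*u + 20*n (Q(u, n) = 2*(((-63 + 9*n) + u) + n) = 2*((-63 + u + 9*n) + n) = 2*(-63 + u + 10*n) = -126 + 2*u + 20*n)
D = 63 (D = 31 - 1*(-32) = 31 + 32 = 63)
p(S) = 1/(-2 + S) (p(S) = 1/(S - 2) = 1/(-2 + S))
sqrt((D - Q(4, 4)) + p(-11)) = sqrt((63 - (-126 + 2*4 + 20*4)) + 1/(-2 - 11)) = sqrt((63 - (-126 + 8 + 80)) + 1/(-13)) = sqrt((63 - 1*(-38)) - 1/13) = sqrt((63 + 38) - 1/13) = sqrt(101 - 1/13) = sqrt(1312/13) = 4*sqrt(1066)/13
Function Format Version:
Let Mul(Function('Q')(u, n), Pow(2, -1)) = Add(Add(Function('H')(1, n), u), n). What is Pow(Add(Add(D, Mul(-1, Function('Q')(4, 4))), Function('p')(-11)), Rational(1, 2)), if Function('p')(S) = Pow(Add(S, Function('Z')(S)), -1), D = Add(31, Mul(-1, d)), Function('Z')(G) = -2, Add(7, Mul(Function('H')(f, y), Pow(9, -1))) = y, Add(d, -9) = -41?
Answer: Mul(Rational(4, 13), Pow(1066, Rational(1, 2))) ≈ 10.046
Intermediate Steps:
d = -32 (d = Add(9, -41) = -32)
Function('H')(f, y) = Add(-63, Mul(9, y))
Function('Q')(u, n) = Add(-126, Mul(2, u), Mul(20, n)) (Function('Q')(u, n) = Mul(2, Add(Add(Add(-63, Mul(9, n)), u), n)) = Mul(2, Add(Add(-63, u, Mul(9, n)), n)) = Mul(2, Add(-63, u, Mul(10, n))) = Add(-126, Mul(2, u), Mul(20, n)))
D = 63 (D = Add(31, Mul(-1, -32)) = Add(31, 32) = 63)
Function('p')(S) = Pow(Add(-2, S), -1) (Function('p')(S) = Pow(Add(S, -2), -1) = Pow(Add(-2, S), -1))
Pow(Add(Add(D, Mul(-1, Function('Q')(4, 4))), Function('p')(-11)), Rational(1, 2)) = Pow(Add(Add(63, Mul(-1, Add(-126, Mul(2, 4), Mul(20, 4)))), Pow(Add(-2, -11), -1)), Rational(1, 2)) = Pow(Add(Add(63, Mul(-1, Add(-126, 8, 80))), Pow(-13, -1)), Rational(1, 2)) = Pow(Add(Add(63, Mul(-1, -38)), Rational(-1, 13)), Rational(1, 2)) = Pow(Add(Add(63, 38), Rational(-1, 13)), Rational(1, 2)) = Pow(Add(101, Rational(-1, 13)), Rational(1, 2)) = Pow(Rational(1312, 13), Rational(1, 2)) = Mul(Rational(4, 13), Pow(1066, Rational(1, 2)))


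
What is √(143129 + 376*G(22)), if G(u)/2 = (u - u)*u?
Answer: 7*√2921 ≈ 378.32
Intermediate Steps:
G(u) = 0 (G(u) = 2*((u - u)*u) = 2*(0*u) = 2*0 = 0)
√(143129 + 376*G(22)) = √(143129 + 376*0) = √(143129 + 0) = √143129 = 7*√2921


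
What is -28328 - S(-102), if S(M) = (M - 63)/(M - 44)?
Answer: -4136053/146 ≈ -28329.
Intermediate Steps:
S(M) = (-63 + M)/(-44 + M)
-28328 - S(-102) = -28328 - (-63 - 102)/(-44 - 102) = -28328 - (-165)/(-146) = -28328 - (-1)*(-165)/146 = -28328 - 1*165/146 = -28328 - 165/146 = -4136053/146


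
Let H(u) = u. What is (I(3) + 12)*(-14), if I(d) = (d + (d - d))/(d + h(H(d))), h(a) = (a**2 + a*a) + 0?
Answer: -170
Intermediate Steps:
h(a) = 2*a**2 (h(a) = (a**2 + a**2) + 0 = 2*a**2 + 0 = 2*a**2)
I(d) = d/(d + 2*d**2) (I(d) = (d + (d - d))/(d + 2*d**2) = (d + 0)/(d + 2*d**2) = d/(d + 2*d**2))
(I(3) + 12)*(-14) = (1/(1 + 2*3) + 12)*(-14) = (1/(1 + 6) + 12)*(-14) = (1/7 + 12)*(-14) = (85/7)*(-14) = -170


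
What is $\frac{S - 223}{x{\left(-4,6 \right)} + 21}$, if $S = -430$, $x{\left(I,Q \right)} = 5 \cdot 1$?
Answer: $- \frac{653}{26} \approx -25.115$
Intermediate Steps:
$x{\left(I,Q \right)} = 5$
$\frac{S - 223}{x{\left(-4,6 \right)} + 21} = \frac{-430 - 223}{5 + 21} = - \frac{653}{26}$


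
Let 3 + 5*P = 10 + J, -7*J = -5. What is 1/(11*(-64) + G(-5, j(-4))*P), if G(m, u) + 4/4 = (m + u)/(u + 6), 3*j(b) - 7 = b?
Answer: -245/173074 ≈ -0.0014156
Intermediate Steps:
J = 5/7 (J = -⅐*(-5) = 5/7 ≈ 0.71429)
j(b) = 7/3 + b/3
P = 54/35 (P = -⅗ + (10 + 5/7)/5 = -⅗ + (⅕)*(75/7) = -⅗ + 15/7 = 54/35 ≈ 1.5429)
G(m, u) = -1 + (m + u)/(6 + u) (G(m, u) = -1 + (m + u)/(u + 6) = -1 + (m + u)/(6 + u))
1/(11*(-64) + G(-5, j(-4))*P) = 1/(11*(-64) + ((-6 - 5)/(6 + (7/3 + (⅓)*(-4))))*(54/35)) = 1/(-704 + (-11/(6 + (7/3 - 4/3)))*(54/35)) = 1/(-704 + (-11/(6 + 1))*(54/35)) = 1/(-704 + (-11/7)*(54/35)) = 1/(-704 + ((⅐)*(-11))*(54/35)) = 1/(-704 - 11/7*54/35) = 1/(-704 - 594/245) = 1/(-173074/245) = -245/173074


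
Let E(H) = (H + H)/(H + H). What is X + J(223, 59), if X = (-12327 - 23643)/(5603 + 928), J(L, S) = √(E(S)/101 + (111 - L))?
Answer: -11990/2177 + I*√1142411/101 ≈ -5.5076 + 10.583*I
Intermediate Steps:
E(H) = 1 (E(H) = (2*H)/((2*H)) = (2*H)*(1/(2*H)) = 1)
J(L, S) = √(11212/101 - L) (J(L, S) = √(1/101 + (111 - L)) = √(11212/101 - L))
X = -11990/2177 (X = -35970/6531 = -35970*1/6531 = -11990/2177 ≈ -5.5076)
X + J(223, 59) = -11990/2177 + √(1132412 - 10201*223)/101 = -11990/2177 + √(1132412 - 2274823)/101 = -11990/2177 + √(-1142411)/101 = -11990/2177 + (I*√1142411)/101 = -11990/2177 + I*√1142411/101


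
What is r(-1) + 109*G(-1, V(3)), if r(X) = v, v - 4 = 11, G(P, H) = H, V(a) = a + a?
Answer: 669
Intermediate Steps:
V(a) = 2*a
v = 15 (v = 4 + 11 = 15)
r(X) = 15
r(-1) + 109*G(-1, V(3)) = 15 + 109*(2*3) = 15 + 109*6 = 15 + 654 = 669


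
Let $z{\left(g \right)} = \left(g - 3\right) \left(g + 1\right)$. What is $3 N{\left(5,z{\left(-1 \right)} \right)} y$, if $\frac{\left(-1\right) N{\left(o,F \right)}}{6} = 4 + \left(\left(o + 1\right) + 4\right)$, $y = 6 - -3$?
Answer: $-2268$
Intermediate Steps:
$z{\left(g \right)} = \left(1 + g\right) \left(-3 + g\right)$ ($z{\left(g \right)} = \left(-3 + g\right) \left(1 + g\right) = \left(1 + g\right) \left(-3 + g\right)$)
$y = 9$ ($y = 6 + 3 = 9$)
$N{\left(o,F \right)} = -54 - 6 o$ ($N{\left(o,F \right)} = - 6 \left(4 + \left(\left(o + 1\right) + 4\right)\right) = - 6 \left(4 + \left(\left(1 + o\right) + 4\right)\right) = - 6 \left(4 + \left(5 + o\right)\right) = - 6 \left(9 + o\right) = -54 - 6 o$)
$3 N{\left(5,z{\left(-1 \right)} \right)} y = 3 \left(-54 - 30\right) 9 = 3 \left(-84\right) 9 = \left(-252\right) 9 = -2268$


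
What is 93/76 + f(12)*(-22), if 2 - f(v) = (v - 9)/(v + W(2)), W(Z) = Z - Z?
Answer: -2833/76 ≈ -37.276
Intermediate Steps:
W(Z) = 0
f(v) = 2 - (-9 + v)/v (f(v) = 2 - (v - 9)/(v + 0) = 2 - (-9 + v)/v)
93/76 + f(12)*(-22) = 93/76 + ((9 + 12)/12)*(-22) = 93*(1/76) + ((1/12)*21)*(-22) = 93/76 + (7/4)*(-22) = 93/76 - 77/2 = -2833/76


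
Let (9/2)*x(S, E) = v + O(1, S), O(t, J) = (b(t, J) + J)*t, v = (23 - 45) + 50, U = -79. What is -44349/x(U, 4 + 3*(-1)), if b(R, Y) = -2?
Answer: 399141/106 ≈ 3765.5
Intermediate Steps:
v = 28 (v = -22 + 50 = 28)
O(t, J) = t*(-2 + J) (O(t, J) = (-2 + J)*t = t*(-2 + J))
x(S, E) = 52/9 + 2*S/9 (x(S, E) = 2*(28 + 1*(-2 + S))/9 = 2*(28 + (-2 + S))/9 = 2*(26 + S)/9 = 52/9 + 2*S/9)
-44349/x(U, 4 + 3*(-1)) = -44349/(52/9 + (2/9)*(-79)) = -44349/(52/9 - 158/9) = -44349/(-106/9) = -44349*(-9/106) = 399141/106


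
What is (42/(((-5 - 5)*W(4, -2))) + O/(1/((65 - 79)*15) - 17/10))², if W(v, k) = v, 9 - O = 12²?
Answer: 78255027081/12816400 ≈ 6105.9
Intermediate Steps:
O = -135 (O = 9 - 1*12² = 9 - 1*144 = 9 - 144 = -135)
(42/(((-5 - 5)*W(4, -2))) + O/(1/((65 - 79)*15) - 17/10))² = (42/(((-5 - 5)*4)) - 135/(1/((65 - 79)*15) - 17/10))² = (42/((-10*4)) - 135/((1/15)/(-14) - 17*⅒))² = (42/(-40) - 135/(-1/14*1/15 - 17/10))² = (42*(-1/40) - 135/(-1/210 - 17/10))² = (-21/20 - 135/(-179/105))² = (-21/20 - 135*(-105/179))² = (-21/20 + 14175/179)² = (279741/3580)² = 78255027081/12816400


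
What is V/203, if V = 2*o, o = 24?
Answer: 48/203 ≈ 0.23645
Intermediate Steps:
V = 48 (V = 2*24 = 48)
V/203 = 48/203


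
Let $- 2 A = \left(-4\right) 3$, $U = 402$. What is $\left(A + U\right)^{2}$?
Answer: $166464$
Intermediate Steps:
$A = 6$ ($A = - \frac{\left(-4\right) 3}{2} = \left(- \frac{1}{2}\right) \left(-12\right) = 6$)
$\left(A + U\right)^{2} = \left(6 + 402\right)^{2} = 408^{2} = 166464$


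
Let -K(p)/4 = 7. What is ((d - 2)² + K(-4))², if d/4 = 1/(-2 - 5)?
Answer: 1098304/2401 ≈ 457.44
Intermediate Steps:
K(p) = -28 (K(p) = -4*7 = -28)
d = -4/7 (d = 4/(-2 - 5) = 4/(-7) = 4*(-⅐) = -4/7 ≈ -0.57143)
((d - 2)² + K(-4))² = ((-4/7 - 2)² - 28)² = ((-18/7)² - 28)² = (324/49 - 28)² = (-1048/49)² = 1098304/2401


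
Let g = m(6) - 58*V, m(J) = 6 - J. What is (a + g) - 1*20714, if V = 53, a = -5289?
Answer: -29077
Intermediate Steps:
g = -3074 (g = (6 - 1*6) - 58*53 = (6 - 6) - 3074 = 0 - 3074 = -3074)
(a + g) - 1*20714 = (-5289 - 3074) - 1*20714 = -8363 - 20714 = -29077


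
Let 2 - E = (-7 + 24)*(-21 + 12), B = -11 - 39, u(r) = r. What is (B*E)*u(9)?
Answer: -69750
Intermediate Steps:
B = -50
E = 155 (E = 2 - (-7 + 24)*(-21 + 12) = 2 - 17*(-9) = 2 - 1*(-153) = 2 + 153 = 155)
(B*E)*u(9) = -50*155*9 = -7750*9 = -69750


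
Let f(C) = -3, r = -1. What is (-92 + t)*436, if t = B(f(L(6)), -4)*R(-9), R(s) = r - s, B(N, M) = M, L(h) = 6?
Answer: -54064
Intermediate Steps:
R(s) = -1 - s
t = -32 (t = -4*(-1 - 1*(-9)) = -4*(-1 + 9) = -4*8 = -32)
(-92 + t)*436 = (-92 - 32)*436 = -124*436 = -54064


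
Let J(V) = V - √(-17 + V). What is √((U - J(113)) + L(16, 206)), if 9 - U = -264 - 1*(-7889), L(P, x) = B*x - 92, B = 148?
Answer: √(22667 + 4*√6) ≈ 150.59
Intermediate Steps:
L(P, x) = -92 + 148*x (L(P, x) = 148*x - 92 = -92 + 148*x)
U = -7616 (U = 9 - (-264 - 1*(-7889)) = 9 - (-264 + 7889) = 9 - 1*7625 = 9 - 7625 = -7616)
√((U - J(113)) + L(16, 206)) = √((-7616 - (113 - √(-17 + 113))) + (-92 + 148*206)) = √((-7616 - (113 - √96)) + (-92 + 30488)) = √((-7616 - (113 - 4*√6)) + 30396) = √((-7616 + (-113 + 4*√6)) + 30396) = √((-7729 + 4*√6) + 30396) = √(22667 + 4*√6)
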